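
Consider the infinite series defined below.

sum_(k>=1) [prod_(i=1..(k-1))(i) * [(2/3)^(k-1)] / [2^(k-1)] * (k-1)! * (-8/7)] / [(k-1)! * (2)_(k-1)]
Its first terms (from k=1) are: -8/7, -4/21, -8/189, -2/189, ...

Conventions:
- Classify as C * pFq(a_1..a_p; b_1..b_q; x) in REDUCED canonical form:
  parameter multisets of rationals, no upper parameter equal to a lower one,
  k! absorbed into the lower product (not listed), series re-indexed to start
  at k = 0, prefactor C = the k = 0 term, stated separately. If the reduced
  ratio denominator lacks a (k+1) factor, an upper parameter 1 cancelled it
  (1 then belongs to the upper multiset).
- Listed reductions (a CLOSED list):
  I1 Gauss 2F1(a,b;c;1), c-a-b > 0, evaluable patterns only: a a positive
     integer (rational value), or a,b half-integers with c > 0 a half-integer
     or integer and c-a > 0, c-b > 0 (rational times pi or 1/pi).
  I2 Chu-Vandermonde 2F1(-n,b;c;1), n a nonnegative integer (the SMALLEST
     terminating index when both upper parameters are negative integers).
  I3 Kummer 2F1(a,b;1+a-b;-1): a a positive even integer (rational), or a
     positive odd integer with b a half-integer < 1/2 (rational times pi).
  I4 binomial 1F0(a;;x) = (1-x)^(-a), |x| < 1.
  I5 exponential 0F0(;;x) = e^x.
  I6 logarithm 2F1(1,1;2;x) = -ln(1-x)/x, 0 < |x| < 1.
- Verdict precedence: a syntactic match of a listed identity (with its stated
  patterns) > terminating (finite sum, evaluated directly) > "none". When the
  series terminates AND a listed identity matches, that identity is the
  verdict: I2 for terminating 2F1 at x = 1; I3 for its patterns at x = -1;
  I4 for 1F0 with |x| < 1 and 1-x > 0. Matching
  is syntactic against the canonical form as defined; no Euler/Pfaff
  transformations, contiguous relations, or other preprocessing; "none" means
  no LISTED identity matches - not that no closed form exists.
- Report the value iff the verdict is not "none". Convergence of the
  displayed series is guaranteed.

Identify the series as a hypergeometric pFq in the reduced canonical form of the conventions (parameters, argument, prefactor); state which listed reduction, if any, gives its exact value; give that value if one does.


x = 1/3 here; the reduced form reads 2F1, upper {1, 1}, lower {2}, C = -8/7. Verdict: logarithm (I6) fires (the logarithm: parameters (1,1;2), x = 1/3). Exact value: (24/7) * ln(2/3).

Key step: t_0 being -8/7, the running product (prefactor -8/7) telescopes to a rising factorial.
Consecutive-term ratio: r(k) = (1/3) * (k+1) (k+1) / [(k+2) (k+1)] - poly over poly, x = (1/3) from leading terms; C = -8/7 at k = 0.


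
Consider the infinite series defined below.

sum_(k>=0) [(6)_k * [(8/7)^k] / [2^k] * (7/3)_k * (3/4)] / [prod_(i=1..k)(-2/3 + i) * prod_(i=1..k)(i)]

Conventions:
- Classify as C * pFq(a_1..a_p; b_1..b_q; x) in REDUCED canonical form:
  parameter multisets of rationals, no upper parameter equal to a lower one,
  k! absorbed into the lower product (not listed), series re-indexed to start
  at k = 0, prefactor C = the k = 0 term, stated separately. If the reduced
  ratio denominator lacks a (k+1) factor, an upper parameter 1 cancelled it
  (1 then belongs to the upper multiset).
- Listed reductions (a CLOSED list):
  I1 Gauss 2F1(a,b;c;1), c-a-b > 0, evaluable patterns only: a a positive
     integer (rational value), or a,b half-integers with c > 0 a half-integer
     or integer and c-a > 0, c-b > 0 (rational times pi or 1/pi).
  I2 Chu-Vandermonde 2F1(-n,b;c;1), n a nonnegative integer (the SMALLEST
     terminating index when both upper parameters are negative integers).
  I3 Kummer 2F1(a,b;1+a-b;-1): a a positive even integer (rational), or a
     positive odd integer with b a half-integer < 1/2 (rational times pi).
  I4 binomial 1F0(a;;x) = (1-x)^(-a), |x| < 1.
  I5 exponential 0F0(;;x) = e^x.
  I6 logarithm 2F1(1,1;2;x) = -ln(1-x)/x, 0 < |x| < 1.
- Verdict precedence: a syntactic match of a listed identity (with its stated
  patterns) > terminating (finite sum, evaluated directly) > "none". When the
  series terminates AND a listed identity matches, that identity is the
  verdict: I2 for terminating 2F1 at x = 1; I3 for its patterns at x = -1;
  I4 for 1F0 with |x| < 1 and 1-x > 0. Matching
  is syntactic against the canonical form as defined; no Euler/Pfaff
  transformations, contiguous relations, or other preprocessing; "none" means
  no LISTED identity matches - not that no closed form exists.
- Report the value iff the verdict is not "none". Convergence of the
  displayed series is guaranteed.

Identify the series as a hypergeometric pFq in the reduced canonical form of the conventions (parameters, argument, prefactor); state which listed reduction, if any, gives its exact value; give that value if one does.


First insight: with t_0 = 3/4, the product of the first k integers (prefactor 3/4) is k!.
Step ratio: r(k) = (4/7) * (k+7/3) (k+6) / [(k+1/3) (k+1)] - rational in k, leading ratio (4/7); with t_0 = 3/4, classification follows.

At argument 4/7: a 2F1 with upper {7/3, 6}, lower {1/3}, scaled by C = 3/4. Verdict: none. No listed pattern accepts 2F1(7/3, 6; 1/3; 4/7).


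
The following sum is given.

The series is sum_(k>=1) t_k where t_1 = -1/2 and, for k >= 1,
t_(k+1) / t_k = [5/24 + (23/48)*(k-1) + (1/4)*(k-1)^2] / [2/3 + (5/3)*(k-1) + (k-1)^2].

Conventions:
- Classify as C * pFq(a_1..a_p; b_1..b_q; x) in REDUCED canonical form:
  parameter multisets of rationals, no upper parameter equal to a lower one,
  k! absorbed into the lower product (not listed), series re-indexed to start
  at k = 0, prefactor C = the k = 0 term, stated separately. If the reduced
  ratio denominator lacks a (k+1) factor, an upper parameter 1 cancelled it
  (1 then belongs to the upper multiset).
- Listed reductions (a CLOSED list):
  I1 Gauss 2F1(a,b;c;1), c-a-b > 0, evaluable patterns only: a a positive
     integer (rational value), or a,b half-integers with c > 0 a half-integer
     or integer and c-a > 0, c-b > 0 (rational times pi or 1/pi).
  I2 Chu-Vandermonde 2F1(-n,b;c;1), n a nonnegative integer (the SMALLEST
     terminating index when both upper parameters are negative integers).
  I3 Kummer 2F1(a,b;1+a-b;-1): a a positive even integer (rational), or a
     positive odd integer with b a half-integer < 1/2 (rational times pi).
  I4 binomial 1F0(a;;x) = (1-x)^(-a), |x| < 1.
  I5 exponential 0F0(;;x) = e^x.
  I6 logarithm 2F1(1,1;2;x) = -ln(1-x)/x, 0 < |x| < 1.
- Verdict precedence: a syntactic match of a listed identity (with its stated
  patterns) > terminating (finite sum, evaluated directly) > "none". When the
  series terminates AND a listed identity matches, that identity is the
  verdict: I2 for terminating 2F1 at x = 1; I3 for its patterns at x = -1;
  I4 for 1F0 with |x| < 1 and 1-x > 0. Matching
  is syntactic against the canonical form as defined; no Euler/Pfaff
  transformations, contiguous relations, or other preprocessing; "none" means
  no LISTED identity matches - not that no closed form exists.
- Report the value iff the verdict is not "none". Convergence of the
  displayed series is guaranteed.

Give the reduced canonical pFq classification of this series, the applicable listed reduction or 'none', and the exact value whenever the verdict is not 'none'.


This is -1/2 * 1F0(5/4; -; 1/4) in reduced canonical form. Verdict: the I4 binomial reduction matches (the 1F0 binomial series: exponent -5/4, x = 1/4). Its exact value is (-1/2) * (3/4)^(-5/4).

Key step: t_0 = -1/2 here, and roots of the ratio polynomials (prefactor -1/2) are the negated parameters.
Consecutive-term ratio: r(k) = (1/4) * (k+5/4) / [(k+1)] - rational; roots negated = parameters, x = (1/4), C = -1/2.


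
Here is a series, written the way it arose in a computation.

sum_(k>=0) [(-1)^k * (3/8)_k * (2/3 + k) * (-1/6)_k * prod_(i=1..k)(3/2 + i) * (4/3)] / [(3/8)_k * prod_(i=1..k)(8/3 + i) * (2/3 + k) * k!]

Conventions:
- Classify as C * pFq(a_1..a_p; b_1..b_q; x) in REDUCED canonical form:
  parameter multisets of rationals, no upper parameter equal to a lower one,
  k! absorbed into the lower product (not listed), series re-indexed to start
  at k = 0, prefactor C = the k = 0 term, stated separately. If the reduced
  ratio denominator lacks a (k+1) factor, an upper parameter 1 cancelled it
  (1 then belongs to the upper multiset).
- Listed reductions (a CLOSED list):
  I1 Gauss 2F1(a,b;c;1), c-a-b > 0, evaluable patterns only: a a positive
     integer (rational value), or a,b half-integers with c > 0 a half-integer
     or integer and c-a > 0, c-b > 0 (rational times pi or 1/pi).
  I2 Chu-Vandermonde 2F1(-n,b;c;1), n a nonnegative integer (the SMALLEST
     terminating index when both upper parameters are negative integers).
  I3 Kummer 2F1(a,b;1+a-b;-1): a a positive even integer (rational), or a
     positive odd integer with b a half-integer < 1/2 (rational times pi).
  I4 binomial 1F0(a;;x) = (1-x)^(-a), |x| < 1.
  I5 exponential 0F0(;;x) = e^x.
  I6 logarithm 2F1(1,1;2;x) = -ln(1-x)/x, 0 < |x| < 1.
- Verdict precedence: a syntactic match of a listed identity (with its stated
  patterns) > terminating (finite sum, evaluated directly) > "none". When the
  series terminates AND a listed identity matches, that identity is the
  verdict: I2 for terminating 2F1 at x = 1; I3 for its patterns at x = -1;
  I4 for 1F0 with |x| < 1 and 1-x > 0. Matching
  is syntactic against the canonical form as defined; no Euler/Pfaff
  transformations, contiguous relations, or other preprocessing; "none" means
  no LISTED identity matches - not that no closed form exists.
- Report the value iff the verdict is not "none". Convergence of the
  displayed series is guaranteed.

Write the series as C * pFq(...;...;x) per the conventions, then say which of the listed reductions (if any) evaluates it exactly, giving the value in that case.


Structural cue: t_0 being 4/3, the running product (C = 4/3, x = -1) telescopes to a rising factorial.
Step ratio: r(k) = (-1) * (k-1/6) (k+5/2) / [(k+11/3) (k+1)] - rational; roots negated = parameters, x = (-1), C = 4/3.

This is 4/3 * 2F1(-1/6, 5/2; 11/3; -1) in reduced canonical form. Verdict: no listed reduction: x = -1 and upper {-1/6, 5/2} fail every I1-I6 pattern.


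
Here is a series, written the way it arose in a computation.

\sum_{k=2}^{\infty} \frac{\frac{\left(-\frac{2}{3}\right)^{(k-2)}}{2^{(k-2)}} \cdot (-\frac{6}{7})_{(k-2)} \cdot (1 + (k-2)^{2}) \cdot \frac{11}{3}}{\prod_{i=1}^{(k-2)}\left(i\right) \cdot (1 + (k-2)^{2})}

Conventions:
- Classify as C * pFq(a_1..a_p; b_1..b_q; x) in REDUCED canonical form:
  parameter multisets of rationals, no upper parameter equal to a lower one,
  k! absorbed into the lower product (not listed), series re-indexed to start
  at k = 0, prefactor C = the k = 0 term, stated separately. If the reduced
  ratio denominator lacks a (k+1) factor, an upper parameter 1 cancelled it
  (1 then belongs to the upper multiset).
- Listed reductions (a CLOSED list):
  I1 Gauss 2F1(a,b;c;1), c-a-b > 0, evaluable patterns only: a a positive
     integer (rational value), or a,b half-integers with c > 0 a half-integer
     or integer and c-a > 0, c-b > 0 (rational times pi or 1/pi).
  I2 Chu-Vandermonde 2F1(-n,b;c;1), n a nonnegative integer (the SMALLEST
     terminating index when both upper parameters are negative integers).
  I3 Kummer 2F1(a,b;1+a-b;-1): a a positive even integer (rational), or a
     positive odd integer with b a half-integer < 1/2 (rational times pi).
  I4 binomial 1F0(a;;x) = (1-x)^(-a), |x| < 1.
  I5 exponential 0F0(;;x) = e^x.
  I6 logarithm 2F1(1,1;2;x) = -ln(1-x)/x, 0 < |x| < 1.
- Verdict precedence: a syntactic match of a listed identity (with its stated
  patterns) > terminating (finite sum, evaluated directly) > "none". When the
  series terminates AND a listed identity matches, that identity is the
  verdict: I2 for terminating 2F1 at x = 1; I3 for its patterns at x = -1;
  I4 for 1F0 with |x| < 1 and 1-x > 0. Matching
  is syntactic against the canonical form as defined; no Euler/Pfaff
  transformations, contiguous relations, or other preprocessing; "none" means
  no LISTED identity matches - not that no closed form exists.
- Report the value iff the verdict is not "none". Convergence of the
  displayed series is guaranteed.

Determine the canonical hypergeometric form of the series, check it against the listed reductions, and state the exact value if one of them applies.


Prefactor \frac{11}{3}, argument -\frac{1}{3}: 1F0 with upper {-\frac{6}{7}} over lower {-}. Verdict: this is binomial (I4) (the 1F0 binomial series: exponent 6/7, x = -\frac{1}{3}). Hence: \frac{11}{3} \cdot \left(\frac{4}{3}\right)^{\frac{6}{7}}.

Structural cue: with t_0 = \frac{11}{3}, the two k-th powers (prefactor 11/3) combine into one argument.
Consecutive-term ratio: r(k) = -\frac{1}{3} * (k-\frac{6}{7}) / [(k+1)] - poly over poly, x = -\frac{1}{3} from leading terms; C = \frac{11}{3} at k = 0.


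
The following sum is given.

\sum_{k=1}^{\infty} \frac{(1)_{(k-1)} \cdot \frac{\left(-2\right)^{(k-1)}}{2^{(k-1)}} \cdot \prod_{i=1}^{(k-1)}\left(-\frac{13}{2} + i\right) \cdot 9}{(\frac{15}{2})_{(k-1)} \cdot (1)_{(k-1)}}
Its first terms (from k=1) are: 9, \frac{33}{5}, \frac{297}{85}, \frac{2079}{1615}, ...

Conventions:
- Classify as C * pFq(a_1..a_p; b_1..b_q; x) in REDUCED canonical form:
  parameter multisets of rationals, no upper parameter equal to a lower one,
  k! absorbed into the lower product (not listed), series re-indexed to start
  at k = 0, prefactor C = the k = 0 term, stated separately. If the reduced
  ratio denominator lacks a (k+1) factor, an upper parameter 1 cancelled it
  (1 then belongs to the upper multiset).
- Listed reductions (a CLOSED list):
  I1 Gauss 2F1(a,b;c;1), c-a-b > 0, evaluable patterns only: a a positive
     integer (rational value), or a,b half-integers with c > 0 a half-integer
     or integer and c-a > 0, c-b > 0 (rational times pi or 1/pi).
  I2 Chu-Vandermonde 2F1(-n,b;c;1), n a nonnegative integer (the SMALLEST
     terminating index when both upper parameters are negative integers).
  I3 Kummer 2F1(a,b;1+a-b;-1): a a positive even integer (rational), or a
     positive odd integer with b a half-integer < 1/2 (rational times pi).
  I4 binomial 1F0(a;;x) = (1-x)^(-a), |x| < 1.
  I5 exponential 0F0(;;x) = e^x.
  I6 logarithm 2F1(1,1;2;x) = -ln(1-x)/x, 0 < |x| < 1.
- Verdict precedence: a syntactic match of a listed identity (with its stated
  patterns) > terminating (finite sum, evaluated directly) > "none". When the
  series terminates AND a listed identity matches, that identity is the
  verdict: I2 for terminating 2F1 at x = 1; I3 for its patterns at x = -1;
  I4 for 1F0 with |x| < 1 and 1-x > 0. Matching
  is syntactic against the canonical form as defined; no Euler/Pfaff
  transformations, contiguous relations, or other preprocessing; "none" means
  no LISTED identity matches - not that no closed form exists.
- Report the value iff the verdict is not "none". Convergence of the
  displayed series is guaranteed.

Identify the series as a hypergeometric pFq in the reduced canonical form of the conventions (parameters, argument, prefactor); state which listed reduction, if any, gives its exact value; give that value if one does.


The tell: from the first term 9: the running product (prefactor 9) telescopes to a rising factorial.
Adjacent-term ratio: r(k) = -1 * (k-\frac{11}{2}) (k+1) / [(k+\frac{15}{2}) (k+1)] - rational in k. x = -1; t_0 = 9; negate the roots.

At argument -1: a 2F1 with upper {-\frac{11}{2}, 1}, lower {\frac{15}{2}}, scaled by C = 9. Verdict: Kummer's theorem (I3) fires (x = -1; c = \frac{15}{2} equals 1+a-b for upper {-\frac{11}{2}, 1}: listed pattern). Hence: \frac{27027}{4096} \cdot \pi.


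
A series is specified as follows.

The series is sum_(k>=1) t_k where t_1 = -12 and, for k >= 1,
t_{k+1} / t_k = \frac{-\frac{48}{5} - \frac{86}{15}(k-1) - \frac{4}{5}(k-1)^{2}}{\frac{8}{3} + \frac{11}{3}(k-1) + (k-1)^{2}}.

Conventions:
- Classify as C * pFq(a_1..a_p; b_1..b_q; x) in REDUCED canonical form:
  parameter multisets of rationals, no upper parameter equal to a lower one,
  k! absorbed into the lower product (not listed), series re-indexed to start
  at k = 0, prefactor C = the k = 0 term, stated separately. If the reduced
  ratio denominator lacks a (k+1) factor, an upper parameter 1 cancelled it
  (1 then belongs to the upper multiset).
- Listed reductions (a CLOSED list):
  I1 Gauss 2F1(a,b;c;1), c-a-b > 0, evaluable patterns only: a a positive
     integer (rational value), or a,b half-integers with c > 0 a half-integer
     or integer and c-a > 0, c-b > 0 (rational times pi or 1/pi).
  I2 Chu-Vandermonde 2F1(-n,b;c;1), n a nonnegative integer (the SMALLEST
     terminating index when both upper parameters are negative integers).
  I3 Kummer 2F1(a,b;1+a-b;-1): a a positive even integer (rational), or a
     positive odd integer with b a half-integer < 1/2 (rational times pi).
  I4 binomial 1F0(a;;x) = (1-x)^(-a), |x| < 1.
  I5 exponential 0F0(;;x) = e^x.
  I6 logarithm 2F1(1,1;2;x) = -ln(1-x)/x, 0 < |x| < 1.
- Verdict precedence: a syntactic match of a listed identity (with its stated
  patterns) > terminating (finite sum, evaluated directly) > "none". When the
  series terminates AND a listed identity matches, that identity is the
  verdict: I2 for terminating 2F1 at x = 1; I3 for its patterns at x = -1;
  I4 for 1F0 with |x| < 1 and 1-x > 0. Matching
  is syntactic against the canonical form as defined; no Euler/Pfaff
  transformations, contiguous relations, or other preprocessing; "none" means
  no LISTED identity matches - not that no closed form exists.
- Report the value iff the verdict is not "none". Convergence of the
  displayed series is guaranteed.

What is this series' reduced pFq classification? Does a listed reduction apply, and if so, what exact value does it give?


This is -12 * 1F0(\frac{9}{2}; -; -\frac{4}{5}) in reduced canonical form. Verdict: this is the binomial series (I4) (the 1F0 binomial series: exponent -9/2, x = -\frac{4}{5}). Sum: \left(-12\right) \cdot \left(\frac{9}{5}\right)^{-\frac{9}{2}}.

The tell: from the first term -12: the parameter 8/3 appears in both the upper and lower lists and cancels.
Term ratio: r(k) = -\frac{4}{5} * (k+\frac{9}{2}) / [(k+1)] - rational in k, leading ratio -\frac{4}{5}; with t_0 = -12, classification follows.


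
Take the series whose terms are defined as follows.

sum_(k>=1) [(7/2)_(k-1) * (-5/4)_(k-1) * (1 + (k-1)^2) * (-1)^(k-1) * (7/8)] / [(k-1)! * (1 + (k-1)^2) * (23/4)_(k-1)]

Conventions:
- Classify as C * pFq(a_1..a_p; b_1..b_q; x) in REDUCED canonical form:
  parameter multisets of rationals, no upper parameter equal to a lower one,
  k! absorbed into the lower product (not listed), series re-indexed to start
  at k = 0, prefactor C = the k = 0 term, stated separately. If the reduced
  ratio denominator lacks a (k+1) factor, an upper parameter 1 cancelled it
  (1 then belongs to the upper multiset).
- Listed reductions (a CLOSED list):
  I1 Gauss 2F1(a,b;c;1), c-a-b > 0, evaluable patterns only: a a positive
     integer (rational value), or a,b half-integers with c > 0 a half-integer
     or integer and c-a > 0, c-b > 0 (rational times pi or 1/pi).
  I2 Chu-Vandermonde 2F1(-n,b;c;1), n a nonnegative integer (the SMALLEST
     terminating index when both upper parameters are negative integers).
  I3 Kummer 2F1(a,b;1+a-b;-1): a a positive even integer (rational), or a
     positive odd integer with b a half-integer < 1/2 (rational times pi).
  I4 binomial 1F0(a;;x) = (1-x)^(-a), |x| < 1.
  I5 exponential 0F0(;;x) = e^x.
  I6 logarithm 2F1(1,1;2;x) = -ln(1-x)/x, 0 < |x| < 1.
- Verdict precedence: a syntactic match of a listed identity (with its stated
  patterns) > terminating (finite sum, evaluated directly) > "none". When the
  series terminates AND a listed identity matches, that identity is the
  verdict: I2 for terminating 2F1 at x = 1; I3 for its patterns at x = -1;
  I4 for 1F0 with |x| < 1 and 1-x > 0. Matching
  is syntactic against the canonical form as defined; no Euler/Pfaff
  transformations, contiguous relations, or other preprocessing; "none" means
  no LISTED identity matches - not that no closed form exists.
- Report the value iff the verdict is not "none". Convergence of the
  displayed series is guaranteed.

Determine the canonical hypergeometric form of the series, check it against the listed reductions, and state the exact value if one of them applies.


Classification (C = 7/8): 2F1 with upper {-5/4, 7/2}, lower {23/4}, argument x = -1. Verdict: no listed reduction: x = -1 and upper {-5/4, 7/2} fail every I1-I6 pattern.

First insight: with t_0 = 7/8, k^2 + 1 divides numerator and denominator alike; prefactor 7/8 after cancelling.
Step ratio: r(k) = (-1) * (k-5/4) (k+7/2) / [(k+23/4) (k+1)] - rational; roots negated = parameters, x = (-1), C = 7/8.


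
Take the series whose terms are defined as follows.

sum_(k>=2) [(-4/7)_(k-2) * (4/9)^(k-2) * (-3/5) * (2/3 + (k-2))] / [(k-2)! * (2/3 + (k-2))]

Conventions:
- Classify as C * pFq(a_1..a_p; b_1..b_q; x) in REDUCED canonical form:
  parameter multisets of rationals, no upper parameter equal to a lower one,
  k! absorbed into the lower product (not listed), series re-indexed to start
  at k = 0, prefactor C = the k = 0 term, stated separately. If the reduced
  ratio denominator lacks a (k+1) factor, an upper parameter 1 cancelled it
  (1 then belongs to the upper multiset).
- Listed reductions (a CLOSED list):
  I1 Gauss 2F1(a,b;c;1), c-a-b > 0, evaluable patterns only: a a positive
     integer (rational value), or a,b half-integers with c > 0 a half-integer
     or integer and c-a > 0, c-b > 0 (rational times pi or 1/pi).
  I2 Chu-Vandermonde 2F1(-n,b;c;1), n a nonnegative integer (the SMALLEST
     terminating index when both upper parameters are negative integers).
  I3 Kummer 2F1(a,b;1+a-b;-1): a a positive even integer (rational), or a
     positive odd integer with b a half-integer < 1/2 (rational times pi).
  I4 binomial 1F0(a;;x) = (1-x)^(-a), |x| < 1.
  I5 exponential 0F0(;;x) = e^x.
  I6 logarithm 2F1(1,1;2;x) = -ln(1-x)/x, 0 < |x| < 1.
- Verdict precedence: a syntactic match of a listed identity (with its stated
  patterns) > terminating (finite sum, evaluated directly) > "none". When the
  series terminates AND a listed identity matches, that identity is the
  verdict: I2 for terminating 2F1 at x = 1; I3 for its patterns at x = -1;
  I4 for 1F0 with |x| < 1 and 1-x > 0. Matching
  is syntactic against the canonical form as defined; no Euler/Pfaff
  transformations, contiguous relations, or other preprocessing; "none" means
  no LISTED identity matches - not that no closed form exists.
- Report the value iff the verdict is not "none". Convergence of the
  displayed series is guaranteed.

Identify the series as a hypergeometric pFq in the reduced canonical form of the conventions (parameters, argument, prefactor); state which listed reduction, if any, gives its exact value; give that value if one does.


This is -3/5 * 1F0(-4/7; -; 4/9) in reduced canonical form. Verdict at x = 4/9: binomial (I4) matches (the 1F0 binomial series: exponent 4/7, x = 4/9). Exact value: (-3/5) * (5/9)^(4/7).

Key observation: t_0 = -3/5 here, and k + 2/3 divides numerator and denominator alike; prefactor -3/5 after cancelling.
Step ratio: r(k) = (4/9) * (k-4/7) / [(k+1)] - rational; roots negated = parameters, x = (4/9), C = -3/5.


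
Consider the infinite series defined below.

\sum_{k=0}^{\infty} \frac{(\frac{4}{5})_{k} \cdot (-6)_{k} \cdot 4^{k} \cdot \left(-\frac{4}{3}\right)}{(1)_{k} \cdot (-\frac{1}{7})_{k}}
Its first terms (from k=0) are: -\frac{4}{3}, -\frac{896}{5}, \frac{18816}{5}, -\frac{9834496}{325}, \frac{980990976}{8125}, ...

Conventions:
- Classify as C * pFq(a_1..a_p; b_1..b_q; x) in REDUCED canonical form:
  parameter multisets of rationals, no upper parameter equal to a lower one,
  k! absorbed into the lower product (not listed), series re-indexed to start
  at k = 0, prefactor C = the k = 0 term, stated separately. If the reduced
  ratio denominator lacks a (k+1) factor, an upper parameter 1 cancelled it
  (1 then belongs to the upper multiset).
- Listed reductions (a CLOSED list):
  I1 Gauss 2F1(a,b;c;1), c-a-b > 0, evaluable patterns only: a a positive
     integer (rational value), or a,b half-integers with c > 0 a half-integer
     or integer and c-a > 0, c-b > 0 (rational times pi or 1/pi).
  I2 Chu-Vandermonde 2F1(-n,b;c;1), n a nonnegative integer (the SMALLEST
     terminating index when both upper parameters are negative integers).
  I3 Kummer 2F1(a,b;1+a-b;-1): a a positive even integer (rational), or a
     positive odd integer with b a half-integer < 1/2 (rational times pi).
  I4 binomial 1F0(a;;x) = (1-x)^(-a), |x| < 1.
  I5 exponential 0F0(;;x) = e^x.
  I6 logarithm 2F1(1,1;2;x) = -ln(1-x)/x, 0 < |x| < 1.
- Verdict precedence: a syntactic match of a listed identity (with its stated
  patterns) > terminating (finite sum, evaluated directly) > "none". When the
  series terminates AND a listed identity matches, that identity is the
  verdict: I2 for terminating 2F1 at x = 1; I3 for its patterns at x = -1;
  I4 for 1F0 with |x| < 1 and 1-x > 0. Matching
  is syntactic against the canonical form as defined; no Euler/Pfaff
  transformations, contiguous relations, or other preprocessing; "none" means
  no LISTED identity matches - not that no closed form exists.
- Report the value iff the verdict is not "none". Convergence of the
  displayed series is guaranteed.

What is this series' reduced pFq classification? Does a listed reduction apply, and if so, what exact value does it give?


This is -\frac{4}{3} * 2F1(-6, \frac{4}{5}; -\frac{1}{7}; 4) in reduced canonical form. Verdict: terminating - upper parameter -6 makes this a finite sum (last index 6), evaluated exactly. Its exact value is \frac{538332684836}{11953125}.

Structural cue: with t_0 = -\frac{4}{3}, (1)_k (C = -4/3, x = 4) is k! itself.
Adjacent-term ratio: r(k) = 4 * (k-6) (k+\frac{4}{5}) / [(k-\frac{1}{7}) (k+1)] - rational in k, leading ratio 4; with t_0 = -\frac{4}{3}, classification follows.


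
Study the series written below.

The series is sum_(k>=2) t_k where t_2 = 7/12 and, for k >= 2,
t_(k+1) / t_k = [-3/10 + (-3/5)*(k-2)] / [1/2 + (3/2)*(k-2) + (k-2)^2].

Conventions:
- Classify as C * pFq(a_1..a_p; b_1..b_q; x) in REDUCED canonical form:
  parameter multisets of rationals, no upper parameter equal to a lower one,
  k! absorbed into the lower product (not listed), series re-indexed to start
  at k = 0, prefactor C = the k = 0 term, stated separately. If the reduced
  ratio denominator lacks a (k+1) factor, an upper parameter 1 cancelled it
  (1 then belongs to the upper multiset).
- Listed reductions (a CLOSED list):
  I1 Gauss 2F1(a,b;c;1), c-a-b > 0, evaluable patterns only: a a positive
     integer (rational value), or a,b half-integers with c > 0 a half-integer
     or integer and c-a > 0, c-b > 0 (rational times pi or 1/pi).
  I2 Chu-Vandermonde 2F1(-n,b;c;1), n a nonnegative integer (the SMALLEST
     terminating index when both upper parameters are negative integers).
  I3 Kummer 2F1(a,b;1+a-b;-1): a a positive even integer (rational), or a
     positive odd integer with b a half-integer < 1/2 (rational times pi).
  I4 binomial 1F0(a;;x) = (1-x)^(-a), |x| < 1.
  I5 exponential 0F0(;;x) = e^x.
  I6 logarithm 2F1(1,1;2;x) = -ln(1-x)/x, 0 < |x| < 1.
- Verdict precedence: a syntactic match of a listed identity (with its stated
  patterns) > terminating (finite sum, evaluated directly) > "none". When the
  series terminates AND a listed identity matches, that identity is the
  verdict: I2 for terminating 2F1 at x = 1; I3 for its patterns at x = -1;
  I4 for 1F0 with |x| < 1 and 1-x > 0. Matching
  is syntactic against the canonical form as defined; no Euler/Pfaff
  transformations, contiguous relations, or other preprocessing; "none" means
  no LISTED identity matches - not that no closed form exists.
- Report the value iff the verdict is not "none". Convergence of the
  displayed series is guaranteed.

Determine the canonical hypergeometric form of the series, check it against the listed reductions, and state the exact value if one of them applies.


Canonical form: C = 7/12 times 0F0 with upper {-}, lower {-}, x = -3/5. Verdict at x = -3/5: the I5 exponential reduction matches (the 0F0 exponential series at x = -3/5). Exact value: (7/12) * e^(-3/5).

The tell: from the first term 7/12: the ratio is unreduced: k + 1/2 divides both sides (C = 7/12, x = -3/5).
Ratio: r(k) = (-3/5) * 1 / [(k+1)] ; factor over Q: parameters, x = (-3/5), and C = 7/12.


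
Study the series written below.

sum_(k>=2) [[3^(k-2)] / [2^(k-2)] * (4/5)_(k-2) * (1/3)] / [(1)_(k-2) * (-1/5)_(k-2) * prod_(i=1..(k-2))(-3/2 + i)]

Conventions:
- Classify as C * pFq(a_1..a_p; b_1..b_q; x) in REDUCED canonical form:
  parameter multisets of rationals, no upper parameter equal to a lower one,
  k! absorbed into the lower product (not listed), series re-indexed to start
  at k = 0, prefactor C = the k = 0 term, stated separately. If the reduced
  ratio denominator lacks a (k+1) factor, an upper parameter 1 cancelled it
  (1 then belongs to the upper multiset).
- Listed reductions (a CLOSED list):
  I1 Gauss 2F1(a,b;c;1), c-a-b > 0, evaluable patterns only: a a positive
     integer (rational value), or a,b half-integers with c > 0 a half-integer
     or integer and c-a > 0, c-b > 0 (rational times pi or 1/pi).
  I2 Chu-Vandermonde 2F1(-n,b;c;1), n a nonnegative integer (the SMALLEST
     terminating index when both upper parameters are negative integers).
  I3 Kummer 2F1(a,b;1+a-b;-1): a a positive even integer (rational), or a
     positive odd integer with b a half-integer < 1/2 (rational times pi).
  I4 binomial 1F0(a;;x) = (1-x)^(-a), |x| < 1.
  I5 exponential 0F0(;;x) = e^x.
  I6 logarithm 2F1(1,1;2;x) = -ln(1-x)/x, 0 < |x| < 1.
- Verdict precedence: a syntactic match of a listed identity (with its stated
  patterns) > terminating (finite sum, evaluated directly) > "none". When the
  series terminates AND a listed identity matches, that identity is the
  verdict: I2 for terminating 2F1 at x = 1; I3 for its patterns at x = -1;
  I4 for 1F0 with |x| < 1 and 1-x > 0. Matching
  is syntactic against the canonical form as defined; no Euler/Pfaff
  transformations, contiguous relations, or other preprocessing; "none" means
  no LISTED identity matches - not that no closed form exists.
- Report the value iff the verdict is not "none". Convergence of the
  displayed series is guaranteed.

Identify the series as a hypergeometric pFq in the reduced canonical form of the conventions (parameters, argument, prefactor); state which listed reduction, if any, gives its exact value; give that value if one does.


Prefactor 1/3, argument 3/2: 1F2 with upper {4/5} over lower {-1/2, -1/5}. Verdict: none - this 1F2 at x = 3/2 matches no listed pattern, and upper {4/5} holds no stopper.

First insight: with t_0 = 1/3, the lower running product (C = 1/3, x = 3/2) is a rising factorial.
Term ratio: r(k) = (3/2) * (k+4/5) / [(k-1/2) (k-1/5) (k+1)] - rational; roots negated = parameters, x = (3/2), C = 1/3.


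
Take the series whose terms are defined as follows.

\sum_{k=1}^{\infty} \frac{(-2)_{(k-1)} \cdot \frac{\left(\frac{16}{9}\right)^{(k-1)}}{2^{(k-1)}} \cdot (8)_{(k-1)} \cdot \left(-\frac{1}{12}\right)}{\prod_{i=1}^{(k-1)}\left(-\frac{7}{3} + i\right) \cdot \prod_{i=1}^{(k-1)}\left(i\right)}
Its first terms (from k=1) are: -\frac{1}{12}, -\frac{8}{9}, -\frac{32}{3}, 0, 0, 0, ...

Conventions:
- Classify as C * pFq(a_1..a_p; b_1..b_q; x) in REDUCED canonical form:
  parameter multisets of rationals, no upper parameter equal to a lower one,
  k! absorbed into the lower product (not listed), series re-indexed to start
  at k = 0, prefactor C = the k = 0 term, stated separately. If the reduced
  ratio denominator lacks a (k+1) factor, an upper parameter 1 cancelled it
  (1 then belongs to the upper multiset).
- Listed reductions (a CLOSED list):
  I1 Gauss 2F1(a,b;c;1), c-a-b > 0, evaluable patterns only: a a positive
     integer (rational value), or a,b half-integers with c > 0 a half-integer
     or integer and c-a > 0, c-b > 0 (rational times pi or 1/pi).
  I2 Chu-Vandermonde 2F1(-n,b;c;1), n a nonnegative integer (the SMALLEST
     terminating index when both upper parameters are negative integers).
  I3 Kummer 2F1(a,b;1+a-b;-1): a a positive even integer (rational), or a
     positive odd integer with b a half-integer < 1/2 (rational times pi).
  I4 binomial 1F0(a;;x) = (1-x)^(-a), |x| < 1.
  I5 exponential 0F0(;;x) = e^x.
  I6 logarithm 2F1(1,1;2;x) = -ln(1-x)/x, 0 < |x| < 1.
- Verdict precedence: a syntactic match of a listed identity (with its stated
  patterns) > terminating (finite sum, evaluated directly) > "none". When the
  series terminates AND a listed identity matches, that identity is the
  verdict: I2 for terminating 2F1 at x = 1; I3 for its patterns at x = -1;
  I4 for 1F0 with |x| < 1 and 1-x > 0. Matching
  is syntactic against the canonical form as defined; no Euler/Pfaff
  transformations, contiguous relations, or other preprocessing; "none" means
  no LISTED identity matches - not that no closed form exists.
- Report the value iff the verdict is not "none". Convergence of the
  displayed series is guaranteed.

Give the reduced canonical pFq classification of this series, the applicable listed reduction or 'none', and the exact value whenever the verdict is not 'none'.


This is -\frac{1}{12} * 2F1(-2, 8; -\frac{4}{3}; \frac{8}{9}) in reduced canonical form. Verdict: terminating (-2 upstairs). 3 nonzero terms in all; added directly. Sum: -\frac{419}{36}.

Key observation: x = \frac{8}{9} and the product of the first k integers (C = -1/12) is k!.
Adjacent-term ratio: r(k) = \frac{8}{9} * (k-2) (k+8) / [(k-\frac{4}{3}) (k+1)] - poly over poly, x = \frac{8}{9} from leading terms; C = -\frac{1}{12} at k = 0.


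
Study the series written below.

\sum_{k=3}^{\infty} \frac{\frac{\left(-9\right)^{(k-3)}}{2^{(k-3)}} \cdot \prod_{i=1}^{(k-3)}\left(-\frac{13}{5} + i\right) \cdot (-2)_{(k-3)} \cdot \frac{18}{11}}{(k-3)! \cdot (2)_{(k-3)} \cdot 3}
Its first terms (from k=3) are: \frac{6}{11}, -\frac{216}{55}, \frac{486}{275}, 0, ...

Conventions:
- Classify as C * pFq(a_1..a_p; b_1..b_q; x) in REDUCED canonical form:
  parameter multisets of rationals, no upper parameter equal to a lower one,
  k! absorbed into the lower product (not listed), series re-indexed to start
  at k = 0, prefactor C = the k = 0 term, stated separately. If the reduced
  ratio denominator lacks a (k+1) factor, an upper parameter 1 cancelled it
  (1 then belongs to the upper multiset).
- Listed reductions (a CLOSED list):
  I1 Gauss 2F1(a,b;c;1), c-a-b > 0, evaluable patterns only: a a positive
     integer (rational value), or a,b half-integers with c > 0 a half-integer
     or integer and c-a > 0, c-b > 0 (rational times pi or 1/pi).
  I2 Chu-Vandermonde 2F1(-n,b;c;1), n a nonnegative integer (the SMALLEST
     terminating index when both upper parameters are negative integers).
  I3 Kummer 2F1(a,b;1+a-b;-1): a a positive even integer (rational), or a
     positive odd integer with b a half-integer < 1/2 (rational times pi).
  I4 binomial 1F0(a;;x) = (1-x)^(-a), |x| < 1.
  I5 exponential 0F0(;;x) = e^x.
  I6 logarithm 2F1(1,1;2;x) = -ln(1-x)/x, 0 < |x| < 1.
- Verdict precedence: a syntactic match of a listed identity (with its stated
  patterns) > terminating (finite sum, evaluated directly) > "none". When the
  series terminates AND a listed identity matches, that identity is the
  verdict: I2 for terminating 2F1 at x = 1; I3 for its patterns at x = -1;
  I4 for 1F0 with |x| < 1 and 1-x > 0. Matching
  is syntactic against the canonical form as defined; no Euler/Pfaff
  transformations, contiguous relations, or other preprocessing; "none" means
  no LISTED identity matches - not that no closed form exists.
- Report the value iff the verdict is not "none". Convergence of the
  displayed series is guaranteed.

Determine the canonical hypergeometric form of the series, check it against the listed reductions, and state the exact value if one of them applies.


Prefactor \frac{6}{11}, argument -\frac{9}{2}: 2F1 with upper {-2, -\frac{8}{5}} over lower {2}. Verdict: terminating - no listed pattern fits, but -2 in the upper list cuts the series at k = 2; direct evaluation. Hence: -\frac{444}{275}.

Key observation: from the first term \frac{6}{11}: the constant factors (C = 6/11, x = -9/2) combine into one prefactor.
Consecutive-term ratio: r(k) = -\frac{9}{2} * (k-2) (k-\frac{8}{5}) / [(k+2) (k+1)] - rational in k, leading ratio -\frac{9}{2}; with t_0 = \frac{6}{11}, classification follows.


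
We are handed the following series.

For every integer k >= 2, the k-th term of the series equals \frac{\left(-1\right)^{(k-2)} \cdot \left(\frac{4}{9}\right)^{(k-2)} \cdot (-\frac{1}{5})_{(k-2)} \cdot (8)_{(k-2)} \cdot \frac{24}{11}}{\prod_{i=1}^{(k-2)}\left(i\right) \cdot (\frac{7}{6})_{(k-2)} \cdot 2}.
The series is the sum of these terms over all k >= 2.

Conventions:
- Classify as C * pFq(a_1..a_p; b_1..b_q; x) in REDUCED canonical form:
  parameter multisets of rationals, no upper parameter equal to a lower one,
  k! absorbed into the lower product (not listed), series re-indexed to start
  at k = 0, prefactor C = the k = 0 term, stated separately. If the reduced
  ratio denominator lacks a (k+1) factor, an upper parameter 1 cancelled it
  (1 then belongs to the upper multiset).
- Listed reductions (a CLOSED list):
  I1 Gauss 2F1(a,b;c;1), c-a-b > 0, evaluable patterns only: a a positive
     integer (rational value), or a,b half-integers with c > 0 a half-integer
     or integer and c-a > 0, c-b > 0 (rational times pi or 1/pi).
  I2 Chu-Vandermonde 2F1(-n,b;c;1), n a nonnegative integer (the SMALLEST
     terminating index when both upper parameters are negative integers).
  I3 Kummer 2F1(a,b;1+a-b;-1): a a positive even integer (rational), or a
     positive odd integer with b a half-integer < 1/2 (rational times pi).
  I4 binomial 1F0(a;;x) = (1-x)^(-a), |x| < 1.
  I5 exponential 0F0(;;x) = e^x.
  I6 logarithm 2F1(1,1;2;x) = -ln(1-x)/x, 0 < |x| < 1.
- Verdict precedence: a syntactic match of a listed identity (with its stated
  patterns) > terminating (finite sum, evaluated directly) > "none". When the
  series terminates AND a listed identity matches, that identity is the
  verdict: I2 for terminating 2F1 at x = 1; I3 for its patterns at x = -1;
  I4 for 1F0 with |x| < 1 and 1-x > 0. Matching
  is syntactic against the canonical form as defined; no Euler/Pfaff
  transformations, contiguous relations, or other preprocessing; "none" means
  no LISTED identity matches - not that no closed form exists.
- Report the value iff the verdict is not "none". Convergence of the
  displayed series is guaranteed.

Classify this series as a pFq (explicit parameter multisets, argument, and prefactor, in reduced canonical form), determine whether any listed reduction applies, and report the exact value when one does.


Canonical form: C = \frac{12}{11} times 2F1 with upper {-\frac{1}{5}, 8}, lower {\frac{7}{6}}, x = -\frac{4}{9}. Verdict: none - at argument -\frac{4}{9} the multisets {-\frac{1}{5}, 8} ; {\frac{7}{6}} match no listed identity.

Structural cue: from the first term \frac{12}{11}: the constant factors (C = 12/11, x = -4/9) combine into one prefactor.
Adjacent-term ratio: r(k) = -\frac{4}{9} * (k-\frac{1}{5}) (k+8) / [(k+\frac{7}{6}) (k+1)] ; factor over Q: parameters, x = -\frac{4}{9}, and C = \frac{12}{11}.


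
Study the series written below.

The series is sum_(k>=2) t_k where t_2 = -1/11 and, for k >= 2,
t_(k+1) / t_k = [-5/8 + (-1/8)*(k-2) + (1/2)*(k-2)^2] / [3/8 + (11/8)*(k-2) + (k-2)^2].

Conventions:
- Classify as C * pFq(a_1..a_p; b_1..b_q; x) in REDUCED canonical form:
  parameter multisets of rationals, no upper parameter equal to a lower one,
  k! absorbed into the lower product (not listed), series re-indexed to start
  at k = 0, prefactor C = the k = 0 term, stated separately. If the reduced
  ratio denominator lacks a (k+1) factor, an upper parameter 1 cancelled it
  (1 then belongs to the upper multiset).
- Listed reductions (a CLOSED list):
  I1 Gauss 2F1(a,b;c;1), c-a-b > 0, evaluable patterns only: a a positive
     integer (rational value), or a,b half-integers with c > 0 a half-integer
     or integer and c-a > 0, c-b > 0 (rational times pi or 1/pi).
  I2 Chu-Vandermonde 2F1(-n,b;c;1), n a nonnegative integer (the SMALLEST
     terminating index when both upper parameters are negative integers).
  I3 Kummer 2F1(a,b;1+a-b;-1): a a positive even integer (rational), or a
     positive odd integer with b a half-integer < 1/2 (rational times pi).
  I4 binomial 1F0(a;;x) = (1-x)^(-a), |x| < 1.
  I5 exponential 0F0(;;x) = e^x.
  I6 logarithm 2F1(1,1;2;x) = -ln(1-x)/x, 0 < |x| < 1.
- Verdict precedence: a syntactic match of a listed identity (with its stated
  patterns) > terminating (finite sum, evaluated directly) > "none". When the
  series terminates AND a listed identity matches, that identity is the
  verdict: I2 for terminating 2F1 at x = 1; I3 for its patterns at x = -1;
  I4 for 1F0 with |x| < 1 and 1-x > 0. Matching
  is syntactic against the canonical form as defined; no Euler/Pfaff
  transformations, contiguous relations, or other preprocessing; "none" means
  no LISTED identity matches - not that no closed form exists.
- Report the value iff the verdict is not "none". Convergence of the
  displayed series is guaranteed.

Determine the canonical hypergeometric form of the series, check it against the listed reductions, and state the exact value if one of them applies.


The series (x = 1/2) is 2F1: upper {-5/4, 1}, lower {3/8}, prefactor -1/11. Verdict: none. Every listed pattern misses the 2F1 form at 1/2, upper {-5/4, 1}.

First insight: from the first term -1/11: the expanded ratio factors over Q; C = -1/11, roots give parameters.
Consecutive-term ratio: r(k) = (1/2) * (k-5/4) (k+1) / [(k+3/8) (k+1)] - poly over poly, x = (1/2) from leading terms; C = -1/11 at k = 0.
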